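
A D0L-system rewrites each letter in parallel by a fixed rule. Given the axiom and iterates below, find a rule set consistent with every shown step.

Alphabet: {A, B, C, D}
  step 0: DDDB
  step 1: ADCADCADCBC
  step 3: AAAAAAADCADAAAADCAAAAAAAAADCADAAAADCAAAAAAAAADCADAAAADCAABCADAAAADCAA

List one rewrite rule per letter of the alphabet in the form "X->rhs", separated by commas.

  step 0 ⇒ step 1: DDDB ⇒ ADC·ADC·ADC·BC
    B ↦ BC
    D ↦ ADC
    A ↦ AA  (constrained at step 1)
    C ↦ ADA  (constrained at step 1)

A->AA, B->BC, C->ADA, D->ADC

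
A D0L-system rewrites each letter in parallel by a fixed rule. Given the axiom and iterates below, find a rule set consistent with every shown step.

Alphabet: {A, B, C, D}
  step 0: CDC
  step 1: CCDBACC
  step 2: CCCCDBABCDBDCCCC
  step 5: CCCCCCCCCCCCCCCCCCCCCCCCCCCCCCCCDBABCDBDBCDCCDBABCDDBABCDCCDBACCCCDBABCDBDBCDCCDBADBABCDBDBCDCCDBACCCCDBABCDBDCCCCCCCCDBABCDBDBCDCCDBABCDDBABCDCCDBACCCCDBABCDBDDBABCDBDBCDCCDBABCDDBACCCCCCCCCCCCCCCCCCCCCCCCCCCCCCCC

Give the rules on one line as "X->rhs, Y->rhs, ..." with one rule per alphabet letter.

A->BD, B->BCD, C->CC, D->DBA

  step 1 ⇒ step 2: CCDBACC ⇒ CC·CC·DBA·BCD·BD·CC·CC
    A ↦ BD
    B ↦ BCD
    C ↦ CC
    D ↦ DBA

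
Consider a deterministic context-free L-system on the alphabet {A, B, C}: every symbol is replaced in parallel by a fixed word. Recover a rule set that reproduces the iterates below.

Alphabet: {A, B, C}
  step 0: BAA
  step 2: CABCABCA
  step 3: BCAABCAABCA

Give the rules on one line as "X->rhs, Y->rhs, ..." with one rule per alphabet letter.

  step 2 ⇒ step 3: CABCABCA ⇒ B·CA·A·B·CA·A·B·CA
    A ↦ CA
    B ↦ A
    C ↦ B

A->CA, B->A, C->B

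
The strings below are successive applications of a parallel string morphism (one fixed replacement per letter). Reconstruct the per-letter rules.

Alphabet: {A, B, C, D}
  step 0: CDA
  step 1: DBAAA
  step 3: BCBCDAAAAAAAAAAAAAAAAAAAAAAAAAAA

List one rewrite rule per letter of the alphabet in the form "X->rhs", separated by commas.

A->AAA, B->BC, C->D, D->B

  step 0 ⇒ step 1: CDA ⇒ D·B·AAA
    A ↦ AAA
    C ↦ D
    D ↦ B
    B ↦ BC  (constrained at step 1)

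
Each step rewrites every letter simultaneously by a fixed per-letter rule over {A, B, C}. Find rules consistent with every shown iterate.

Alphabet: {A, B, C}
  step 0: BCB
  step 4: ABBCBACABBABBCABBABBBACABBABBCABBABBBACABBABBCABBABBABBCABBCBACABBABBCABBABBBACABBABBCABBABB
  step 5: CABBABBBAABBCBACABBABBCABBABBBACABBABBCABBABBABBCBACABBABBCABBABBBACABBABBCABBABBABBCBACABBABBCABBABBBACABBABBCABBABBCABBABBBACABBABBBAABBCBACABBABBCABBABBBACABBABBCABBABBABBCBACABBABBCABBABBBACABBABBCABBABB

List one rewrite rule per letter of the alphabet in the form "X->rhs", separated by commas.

  step 4 ⇒ step 5: ABBCBACABBABBCABBABBBACABBABBCABBABBBACABBABBCABBABBABBCABBCBACABBABBCABBABBBACABBABBCABBABB ⇒ C·ABB·ABB·BA·ABB·C·BA·C·ABB·ABB·C·ABB·ABB·BA·C·ABB·ABB·C·ABB·ABB·ABB·C·BA·C·ABB·ABB·C·ABB·ABB·BA·C·ABB·ABB·C·ABB·ABB·ABB·C·BA·C·ABB·ABB·C·ABB·ABB·BA·C·ABB·ABB·C·ABB·ABB·C·ABB·ABB·BA·C·ABB·ABB·BA·ABB·C·BA·C·ABB·ABB·C·ABB·ABB·BA·C·ABB·ABB·C·ABB·ABB·ABB·C·BA·C·ABB·ABB·C·ABB·ABB·BA·C·ABB·ABB·C·ABB·ABB
    A ↦ C
    B ↦ ABB
    C ↦ BA

A->C, B->ABB, C->BA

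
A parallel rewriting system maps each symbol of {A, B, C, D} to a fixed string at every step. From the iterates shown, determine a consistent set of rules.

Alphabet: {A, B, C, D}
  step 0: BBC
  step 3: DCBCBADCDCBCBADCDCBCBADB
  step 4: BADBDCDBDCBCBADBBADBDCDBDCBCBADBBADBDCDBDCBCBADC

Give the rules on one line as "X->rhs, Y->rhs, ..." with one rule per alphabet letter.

A->BC, B->DC, C->DB, D->BA

  step 3 ⇒ step 4: DCBCBADCDCBCBADCDCBCBADB ⇒ BA·DB·DC·DB·DC·BC·BA·DB·BA·DB·DC·DB·DC·BC·BA·DB·BA·DB·DC·DB·DC·BC·BA·DC
    A ↦ BC
    B ↦ DC
    C ↦ DB
    D ↦ BA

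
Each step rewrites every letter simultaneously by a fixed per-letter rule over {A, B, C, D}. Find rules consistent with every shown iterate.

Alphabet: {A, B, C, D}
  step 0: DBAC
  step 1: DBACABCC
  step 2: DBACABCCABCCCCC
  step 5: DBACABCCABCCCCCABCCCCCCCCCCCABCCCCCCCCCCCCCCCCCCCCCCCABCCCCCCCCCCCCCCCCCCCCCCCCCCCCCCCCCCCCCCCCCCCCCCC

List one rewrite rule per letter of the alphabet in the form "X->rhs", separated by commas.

A->AB, B->C, C->CC, D->DBA

  step 1 ⇒ step 2: DBACABCC ⇒ DBA·C·AB·CC·AB·C·CC·CC
    A ↦ AB
    B ↦ C
    C ↦ CC
    D ↦ DBA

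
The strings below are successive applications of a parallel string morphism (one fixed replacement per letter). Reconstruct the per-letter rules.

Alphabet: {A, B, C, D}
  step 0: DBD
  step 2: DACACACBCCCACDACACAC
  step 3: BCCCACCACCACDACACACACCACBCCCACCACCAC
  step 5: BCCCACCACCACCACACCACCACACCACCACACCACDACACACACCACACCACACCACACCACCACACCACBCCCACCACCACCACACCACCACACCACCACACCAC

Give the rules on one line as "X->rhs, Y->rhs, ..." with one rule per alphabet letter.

A->C, B->DAC, C->AC, D->BCC

  step 2 ⇒ step 3: DACACACBCCCACDACACAC ⇒ BCC·C·AC·C·AC·C·AC·DAC·AC·AC·AC·C·AC·BCC·C·AC·C·AC·C·AC
    A ↦ C
    B ↦ DAC
    C ↦ AC
    D ↦ BCC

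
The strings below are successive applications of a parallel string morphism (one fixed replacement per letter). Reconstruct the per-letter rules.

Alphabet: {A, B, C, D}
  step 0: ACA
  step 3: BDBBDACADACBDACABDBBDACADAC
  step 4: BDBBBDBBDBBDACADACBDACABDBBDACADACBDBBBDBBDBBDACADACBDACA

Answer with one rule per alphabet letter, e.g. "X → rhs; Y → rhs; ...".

A->DAC, B->BDB, C->A, D->B

  step 3 ⇒ step 4: BDBBDACADACBDACABDBBDACADAC ⇒ BDB·B·BDB·BDB·B·DAC·A·DAC·B·DAC·A·BDB·B·DAC·A·DAC·BDB·B·BDB·BDB·B·DAC·A·DAC·B·DAC·A
    A ↦ DAC
    B ↦ BDB
    C ↦ A
    D ↦ B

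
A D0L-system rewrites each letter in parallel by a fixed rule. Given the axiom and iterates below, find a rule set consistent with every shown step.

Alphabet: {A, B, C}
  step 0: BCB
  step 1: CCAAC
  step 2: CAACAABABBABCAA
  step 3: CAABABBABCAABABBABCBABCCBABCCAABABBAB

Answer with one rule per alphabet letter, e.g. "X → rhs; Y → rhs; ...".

  step 2 ⇒ step 3: CAACAABABBABCAA ⇒ CAA·BAB·BAB·CAA·BAB·BAB·C·BAB·C·C·BAB·C·CAA·BAB·BAB
    A ↦ BAB
    B ↦ C
    C ↦ CAA

A->BAB, B->C, C->CAA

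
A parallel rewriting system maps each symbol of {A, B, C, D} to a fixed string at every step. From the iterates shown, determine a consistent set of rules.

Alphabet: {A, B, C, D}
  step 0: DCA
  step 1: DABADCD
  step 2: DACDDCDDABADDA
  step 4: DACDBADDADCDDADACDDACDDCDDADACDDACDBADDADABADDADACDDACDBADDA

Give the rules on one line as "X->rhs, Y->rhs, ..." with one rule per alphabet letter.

  step 1 ⇒ step 2: DABADCD ⇒ DA·CD·D·CD·DA·BAD·DA
    A ↦ CD
    B ↦ D
    C ↦ BAD
    D ↦ DA

A->CD, B->D, C->BAD, D->DA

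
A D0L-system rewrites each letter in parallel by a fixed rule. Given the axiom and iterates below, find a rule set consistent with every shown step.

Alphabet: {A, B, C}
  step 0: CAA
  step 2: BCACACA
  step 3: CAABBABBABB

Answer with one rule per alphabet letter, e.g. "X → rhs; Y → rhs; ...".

A->B, B->CA, C->AB

  step 2 ⇒ step 3: BCACACA ⇒ CA·AB·B·AB·B·AB·B
    A ↦ B
    B ↦ CA
    C ↦ AB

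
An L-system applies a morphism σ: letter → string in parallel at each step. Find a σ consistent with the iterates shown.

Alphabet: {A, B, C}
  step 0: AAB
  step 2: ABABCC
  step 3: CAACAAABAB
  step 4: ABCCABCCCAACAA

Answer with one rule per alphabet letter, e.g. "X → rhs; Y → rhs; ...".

A->C, B->AA, C->AB

  step 3 ⇒ step 4: CAACAAABAB ⇒ AB·C·C·AB·C·C·C·AA·C·AA
    A ↦ C
    B ↦ AA
    C ↦ AB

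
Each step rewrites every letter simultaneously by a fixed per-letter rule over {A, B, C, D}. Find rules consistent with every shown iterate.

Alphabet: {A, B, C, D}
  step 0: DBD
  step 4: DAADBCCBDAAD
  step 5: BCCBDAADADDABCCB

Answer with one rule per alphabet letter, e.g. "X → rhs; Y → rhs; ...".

  step 4 ⇒ step 5: DAADBCCBDAAD ⇒ B·C·C·B·DA·AD·AD·DA·B·C·C·B
    A ↦ C
    B ↦ DA
    C ↦ AD
    D ↦ B

A->C, B->DA, C->AD, D->B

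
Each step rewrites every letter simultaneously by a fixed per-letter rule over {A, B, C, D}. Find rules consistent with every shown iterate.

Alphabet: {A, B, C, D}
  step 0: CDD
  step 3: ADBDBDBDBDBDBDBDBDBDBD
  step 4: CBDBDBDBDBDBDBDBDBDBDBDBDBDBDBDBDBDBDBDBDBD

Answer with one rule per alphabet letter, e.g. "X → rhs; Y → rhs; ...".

  step 3 ⇒ step 4: ADBDBDBDBDBDBDBDBDBDBD ⇒ C·BD·BD·BD·BD·BD·BD·BD·BD·BD·BD·BD·BD·BD·BD·BD·BD·BD·BD·BD·BD·BD
    A ↦ C
    B ↦ BD
    D ↦ BD
    C ↦ AD  (constrained at step 0)

A->C, B->BD, C->AD, D->BD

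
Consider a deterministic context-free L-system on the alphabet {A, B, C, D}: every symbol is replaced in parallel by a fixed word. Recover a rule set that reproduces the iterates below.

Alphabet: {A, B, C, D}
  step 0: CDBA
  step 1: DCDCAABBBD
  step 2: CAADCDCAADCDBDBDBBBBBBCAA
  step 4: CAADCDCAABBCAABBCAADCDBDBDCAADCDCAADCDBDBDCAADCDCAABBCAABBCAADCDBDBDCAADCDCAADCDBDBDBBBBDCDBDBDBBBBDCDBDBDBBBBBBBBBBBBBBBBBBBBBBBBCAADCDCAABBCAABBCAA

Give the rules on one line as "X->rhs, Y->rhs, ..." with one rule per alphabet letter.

  step 1 ⇒ step 2: DCDCAABBBD ⇒ CAA·DCD·CAA·DCD·BD·BD·BB·BB·BB·CAA
    A ↦ BD
    B ↦ BB
    C ↦ DCD
    D ↦ CAA

A->BD, B->BB, C->DCD, D->CAA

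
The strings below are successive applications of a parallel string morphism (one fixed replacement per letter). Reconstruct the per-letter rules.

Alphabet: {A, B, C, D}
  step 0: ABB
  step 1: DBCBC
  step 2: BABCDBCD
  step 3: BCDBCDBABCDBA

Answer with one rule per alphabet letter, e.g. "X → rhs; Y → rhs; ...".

  step 2 ⇒ step 3: BABCDBCD ⇒ BC·D·BC·D·BA·BC·D·BA
    A ↦ D
    B ↦ BC
    C ↦ D
    D ↦ BA

A->D, B->BC, C->D, D->BA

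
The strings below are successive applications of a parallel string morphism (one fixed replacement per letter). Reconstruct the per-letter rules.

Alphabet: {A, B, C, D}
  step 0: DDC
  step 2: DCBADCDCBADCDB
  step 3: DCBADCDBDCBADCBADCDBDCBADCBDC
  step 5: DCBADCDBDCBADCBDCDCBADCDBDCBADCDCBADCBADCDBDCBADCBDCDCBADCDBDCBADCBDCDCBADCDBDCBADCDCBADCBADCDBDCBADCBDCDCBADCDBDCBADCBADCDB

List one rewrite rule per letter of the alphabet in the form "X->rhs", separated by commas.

A->DB, B->DC, C->A, D->DCB

  step 2 ⇒ step 3: DCBADCDCBADCDB ⇒ DCB·A·DC·DB·DCB·A·DCB·A·DC·DB·DCB·A·DCB·DC
    A ↦ DB
    B ↦ DC
    C ↦ A
    D ↦ DCB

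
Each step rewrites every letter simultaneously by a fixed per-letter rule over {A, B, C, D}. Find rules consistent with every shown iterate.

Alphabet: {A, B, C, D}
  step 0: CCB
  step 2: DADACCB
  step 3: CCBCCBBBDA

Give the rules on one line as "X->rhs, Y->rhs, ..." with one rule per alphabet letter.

A->B, B->DA, C->B, D->CC

  step 2 ⇒ step 3: DADACCB ⇒ CC·B·CC·B·B·B·DA
    A ↦ B
    B ↦ DA
    C ↦ B
    D ↦ CC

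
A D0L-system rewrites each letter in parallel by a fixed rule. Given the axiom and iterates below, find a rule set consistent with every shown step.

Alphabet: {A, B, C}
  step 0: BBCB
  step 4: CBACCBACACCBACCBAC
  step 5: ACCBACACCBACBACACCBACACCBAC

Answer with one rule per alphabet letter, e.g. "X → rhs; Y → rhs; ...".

  step 4 ⇒ step 5: CBACCBACACCBACCBAC ⇒ AC·C·B·AC·AC·C·B·AC·B·AC·AC·C·B·AC·AC·C·B·AC
    A ↦ B
    B ↦ C
    C ↦ AC

A->B, B->C, C->AC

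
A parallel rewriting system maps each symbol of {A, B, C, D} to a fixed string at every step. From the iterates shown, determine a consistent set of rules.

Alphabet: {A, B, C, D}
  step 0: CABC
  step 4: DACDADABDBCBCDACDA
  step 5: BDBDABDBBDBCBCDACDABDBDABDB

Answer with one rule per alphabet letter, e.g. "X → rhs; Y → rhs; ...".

  step 4 ⇒ step 5: DACDADABDBCBCDACDA ⇒ B·DB·DA·B·DB·B·DB·C·B·C·DA·C·DA·B·DB·DA·B·DB
    A ↦ DB
    B ↦ C
    C ↦ DA
    D ↦ B

A->DB, B->C, C->DA, D->B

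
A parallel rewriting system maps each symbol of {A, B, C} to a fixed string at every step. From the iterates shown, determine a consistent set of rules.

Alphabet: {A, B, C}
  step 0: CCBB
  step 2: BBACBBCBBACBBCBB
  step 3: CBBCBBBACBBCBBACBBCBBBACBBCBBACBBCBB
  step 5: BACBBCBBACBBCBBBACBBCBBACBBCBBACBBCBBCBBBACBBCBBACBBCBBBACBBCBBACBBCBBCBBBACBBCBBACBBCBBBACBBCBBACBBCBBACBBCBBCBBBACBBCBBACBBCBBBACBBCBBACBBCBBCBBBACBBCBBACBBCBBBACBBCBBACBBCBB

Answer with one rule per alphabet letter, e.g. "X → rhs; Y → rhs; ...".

  step 2 ⇒ step 3: BBACBBCBBACBBCBB ⇒ CBB·CBB·B·A·CBB·CBB·A·CBB·CBB·B·A·CBB·CBB·A·CBB·CBB
    A ↦ B
    B ↦ CBB
    C ↦ A

A->B, B->CBB, C->A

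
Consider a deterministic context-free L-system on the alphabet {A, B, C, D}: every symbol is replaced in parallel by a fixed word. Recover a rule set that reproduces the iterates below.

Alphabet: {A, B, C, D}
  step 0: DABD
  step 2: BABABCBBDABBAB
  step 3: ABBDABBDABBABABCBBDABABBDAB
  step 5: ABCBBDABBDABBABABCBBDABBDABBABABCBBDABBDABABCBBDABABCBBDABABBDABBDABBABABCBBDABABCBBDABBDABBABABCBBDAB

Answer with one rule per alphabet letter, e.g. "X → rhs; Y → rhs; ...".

A->BD, B->AB, C->B, D->CB

  step 2 ⇒ step 3: BABABCBBDABBAB ⇒ AB·BD·AB·BD·AB·B·AB·AB·CB·BD·AB·AB·BD·AB
    A ↦ BD
    B ↦ AB
    C ↦ B
    D ↦ CB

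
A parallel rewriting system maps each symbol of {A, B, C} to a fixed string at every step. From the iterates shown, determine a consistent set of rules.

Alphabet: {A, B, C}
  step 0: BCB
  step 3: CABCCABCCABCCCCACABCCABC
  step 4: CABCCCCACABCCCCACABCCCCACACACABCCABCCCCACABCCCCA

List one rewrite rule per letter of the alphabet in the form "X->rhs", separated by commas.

  step 3 ⇒ step 4: CABCCABCCABCCCCACABCCABC ⇒ CA·BC·CC·CA·CA·BC·CC·CA·CA·BC·CC·CA·CA·CA·CA·BC·CA·BC·CC·CA·CA·BC·CC·CA
    A ↦ BC
    B ↦ CC
    C ↦ CA

A->BC, B->CC, C->CA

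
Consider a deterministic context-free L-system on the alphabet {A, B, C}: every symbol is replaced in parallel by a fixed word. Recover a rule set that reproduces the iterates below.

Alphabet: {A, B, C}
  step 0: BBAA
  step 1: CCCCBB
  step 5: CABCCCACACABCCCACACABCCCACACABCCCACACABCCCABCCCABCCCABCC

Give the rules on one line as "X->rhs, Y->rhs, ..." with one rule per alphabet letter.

A->B, B->CC, C->CA

  step 0 ⇒ step 1: BBAA ⇒ CC·CC·B·B
    A ↦ B
    B ↦ CC
    C ↦ CA  (constrained at step 1)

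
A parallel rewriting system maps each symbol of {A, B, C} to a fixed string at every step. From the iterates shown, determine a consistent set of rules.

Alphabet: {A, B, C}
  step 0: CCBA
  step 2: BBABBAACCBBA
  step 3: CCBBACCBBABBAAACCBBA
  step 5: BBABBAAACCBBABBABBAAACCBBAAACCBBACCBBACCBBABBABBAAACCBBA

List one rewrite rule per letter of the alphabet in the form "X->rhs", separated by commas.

  step 2 ⇒ step 3: BBABBAACCBBA ⇒ C·C·BBA·C·C·BBA·BBA·A·A·C·C·BBA
    A ↦ BBA
    B ↦ C
    C ↦ A

A->BBA, B->C, C->A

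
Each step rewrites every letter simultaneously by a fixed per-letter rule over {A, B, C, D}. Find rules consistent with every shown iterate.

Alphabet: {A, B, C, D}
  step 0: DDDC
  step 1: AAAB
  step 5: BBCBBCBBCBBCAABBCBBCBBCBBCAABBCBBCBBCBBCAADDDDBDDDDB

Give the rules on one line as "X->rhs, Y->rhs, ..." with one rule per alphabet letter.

A->BBC, B->DD, C->B, D->A

  step 0 ⇒ step 1: DDDC ⇒ A·A·A·B
    C ↦ B
    D ↦ A
    A ↦ BBC  (constrained at step 1)
    B ↦ DD  (constrained at step 1)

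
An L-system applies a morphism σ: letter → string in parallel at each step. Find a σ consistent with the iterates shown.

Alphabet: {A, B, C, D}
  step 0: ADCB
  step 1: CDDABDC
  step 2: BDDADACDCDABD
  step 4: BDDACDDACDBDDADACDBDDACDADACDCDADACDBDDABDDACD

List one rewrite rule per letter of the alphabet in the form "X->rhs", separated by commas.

  step 1 ⇒ step 2: CDDABDC ⇒ BD·DA·DA·CD·C·DA·BD
    A ↦ CD
    B ↦ C
    C ↦ BD
    D ↦ DA

A->CD, B->C, C->BD, D->DA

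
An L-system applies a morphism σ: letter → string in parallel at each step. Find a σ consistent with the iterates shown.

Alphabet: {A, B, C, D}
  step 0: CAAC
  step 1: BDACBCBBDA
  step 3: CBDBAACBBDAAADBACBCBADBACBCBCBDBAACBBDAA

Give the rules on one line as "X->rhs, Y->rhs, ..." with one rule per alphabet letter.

A->CB, B->A, C->BDA, D->DBA

  step 0 ⇒ step 1: CAAC ⇒ BDA·CB·CB·BDA
    A ↦ CB
    C ↦ BDA
    B ↦ A  (constrained at step 1)
    D ↦ DBA  (constrained at step 1)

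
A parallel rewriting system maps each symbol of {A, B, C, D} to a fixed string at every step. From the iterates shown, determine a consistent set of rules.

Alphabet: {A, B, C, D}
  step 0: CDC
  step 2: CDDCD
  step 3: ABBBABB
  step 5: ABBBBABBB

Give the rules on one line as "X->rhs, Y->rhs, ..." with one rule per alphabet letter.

A->C, B->D, C->AB, D->B

  step 2 ⇒ step 3: CDDCD ⇒ AB·B·B·AB·B
    C ↦ AB
    D ↦ B
    A ↦ C  (constrained at step 3)
    B ↦ D  (constrained at step 3)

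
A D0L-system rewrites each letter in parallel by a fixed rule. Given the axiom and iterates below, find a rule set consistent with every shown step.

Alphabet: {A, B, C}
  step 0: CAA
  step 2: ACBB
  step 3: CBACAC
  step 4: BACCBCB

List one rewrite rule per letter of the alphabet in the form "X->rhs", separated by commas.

A->C, B->AC, C->B

  step 3 ⇒ step 4: CBACAC ⇒ B·AC·C·B·C·B
    A ↦ C
    B ↦ AC
    C ↦ B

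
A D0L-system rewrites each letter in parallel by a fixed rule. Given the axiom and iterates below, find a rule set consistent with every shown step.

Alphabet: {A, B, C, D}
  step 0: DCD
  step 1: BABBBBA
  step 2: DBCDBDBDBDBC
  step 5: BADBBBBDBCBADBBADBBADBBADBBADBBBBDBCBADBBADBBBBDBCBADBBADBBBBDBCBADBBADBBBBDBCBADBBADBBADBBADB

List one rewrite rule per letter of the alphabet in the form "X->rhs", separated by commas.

A->C, B->DB, C->BBB, D->BA

  step 1 ⇒ step 2: BABBBBA ⇒ DB·C·DB·DB·DB·DB·C
    A ↦ C
    B ↦ DB
  step 0 ⇒ step 1: DCD ⇒ BA·BBB·BA
    C ↦ BBB
  step 0 ⇒ step 1: DCD ⇒ BA·BBB·BA
    D ↦ BA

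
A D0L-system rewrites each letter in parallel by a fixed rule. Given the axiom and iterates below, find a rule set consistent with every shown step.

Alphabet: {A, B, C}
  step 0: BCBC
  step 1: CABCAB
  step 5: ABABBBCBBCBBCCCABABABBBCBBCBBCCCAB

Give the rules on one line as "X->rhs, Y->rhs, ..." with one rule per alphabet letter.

  step 0 ⇒ step 1: BCBC ⇒ C·AB·C·AB
    B ↦ C
    C ↦ AB
    A ↦ BB  (constrained at step 1)

A->BB, B->C, C->AB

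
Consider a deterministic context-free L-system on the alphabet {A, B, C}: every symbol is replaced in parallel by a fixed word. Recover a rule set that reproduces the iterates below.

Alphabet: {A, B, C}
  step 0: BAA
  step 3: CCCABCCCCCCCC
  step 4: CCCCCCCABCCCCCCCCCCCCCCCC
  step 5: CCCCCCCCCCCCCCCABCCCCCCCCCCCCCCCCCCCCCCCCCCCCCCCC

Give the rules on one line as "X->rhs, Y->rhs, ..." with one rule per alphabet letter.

  step 4 ⇒ step 5: CCCCCCCABCCCCCCCCCCCCCCCC ⇒ CC·CC·CC·CC·CC·CC·CC·C·AB·CC·CC·CC·CC·CC·CC·CC·CC·CC·CC·CC·CC·CC·CC·CC·CC
    A ↦ C
    B ↦ AB
    C ↦ CC

A->C, B->AB, C->CC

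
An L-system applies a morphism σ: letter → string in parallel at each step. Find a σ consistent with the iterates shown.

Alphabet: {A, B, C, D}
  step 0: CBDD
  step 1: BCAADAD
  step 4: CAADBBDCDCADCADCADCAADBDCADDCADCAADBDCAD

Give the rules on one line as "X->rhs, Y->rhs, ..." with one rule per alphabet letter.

  step 0 ⇒ step 1: CBDD ⇒ B·CA·AD·AD
    B ↦ CA
    C ↦ B
    D ↦ AD
    A ↦ DC  (constrained at step 1)

A->DC, B->CA, C->B, D->AD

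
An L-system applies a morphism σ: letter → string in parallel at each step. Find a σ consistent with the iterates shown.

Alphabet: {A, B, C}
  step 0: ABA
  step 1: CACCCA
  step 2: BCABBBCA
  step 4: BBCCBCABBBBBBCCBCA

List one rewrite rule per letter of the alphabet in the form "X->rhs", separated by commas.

  step 1 ⇒ step 2: CACCCA ⇒ B·CA·B·B·B·CA
    A ↦ CA
    C ↦ B
  step 0 ⇒ step 1: ABA ⇒ CA·CC·CA
    B ↦ CC

A->CA, B->CC, C->B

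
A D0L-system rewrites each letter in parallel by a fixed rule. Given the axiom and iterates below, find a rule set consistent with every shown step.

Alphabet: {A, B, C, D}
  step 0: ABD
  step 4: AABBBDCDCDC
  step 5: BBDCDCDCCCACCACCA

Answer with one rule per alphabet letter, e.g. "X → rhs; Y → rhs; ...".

A->B, B->DC, C->A, D->CC

  step 4 ⇒ step 5: AABBBDCDCDC ⇒ B·B·DC·DC·DC·CC·A·CC·A·CC·A
    A ↦ B
    B ↦ DC
    C ↦ A
    D ↦ CC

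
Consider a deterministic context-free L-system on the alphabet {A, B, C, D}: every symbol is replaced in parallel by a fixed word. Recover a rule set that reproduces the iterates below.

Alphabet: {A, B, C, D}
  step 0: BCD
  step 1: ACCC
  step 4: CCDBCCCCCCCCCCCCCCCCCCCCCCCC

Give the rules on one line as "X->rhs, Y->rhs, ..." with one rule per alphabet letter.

  step 0 ⇒ step 1: BCD ⇒ A·CC·C
    B ↦ A
    C ↦ CC
    D ↦ C
    A ↦ DB  (constrained at step 1)

A->DB, B->A, C->CC, D->C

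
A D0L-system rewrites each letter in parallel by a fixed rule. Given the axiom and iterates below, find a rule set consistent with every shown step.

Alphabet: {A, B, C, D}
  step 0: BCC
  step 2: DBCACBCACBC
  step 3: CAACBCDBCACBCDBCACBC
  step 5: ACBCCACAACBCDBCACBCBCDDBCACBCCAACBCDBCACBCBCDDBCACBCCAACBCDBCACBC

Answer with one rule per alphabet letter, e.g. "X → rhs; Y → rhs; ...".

A->D, B->AC, C->BC, D->CA

  step 2 ⇒ step 3: DBCACBCACBC ⇒ CA·AC·BC·D·BC·AC·BC·D·BC·AC·BC
    A ↦ D
    B ↦ AC
    C ↦ BC
    D ↦ CA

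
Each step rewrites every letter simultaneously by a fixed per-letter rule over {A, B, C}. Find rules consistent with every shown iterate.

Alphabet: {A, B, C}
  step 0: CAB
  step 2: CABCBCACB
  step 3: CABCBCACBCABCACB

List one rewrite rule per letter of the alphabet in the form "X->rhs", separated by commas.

A->B, B->CB, C->CA

  step 2 ⇒ step 3: CABCBCACB ⇒ CA·B·CB·CA·CB·CA·B·CA·CB
    A ↦ B
    B ↦ CB
    C ↦ CA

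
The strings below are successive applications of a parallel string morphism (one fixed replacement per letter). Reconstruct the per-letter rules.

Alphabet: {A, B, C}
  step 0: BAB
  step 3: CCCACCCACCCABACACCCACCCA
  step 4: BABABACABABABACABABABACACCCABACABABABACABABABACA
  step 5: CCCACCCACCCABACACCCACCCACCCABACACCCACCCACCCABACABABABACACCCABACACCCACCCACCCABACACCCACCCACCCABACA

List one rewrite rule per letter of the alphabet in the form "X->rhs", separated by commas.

  step 4 ⇒ step 5: BABABACABABABACABABABACACCCABACABABABACABABABACA ⇒ CC·CA·CC·CA·CC·CA·BA·CA·CC·CA·CC·CA·CC·CA·BA·CA·CC·CA·CC·CA·CC·CA·BA·CA·BA·BA·BA·CA·CC·CA·BA·CA·CC·CA·CC·CA·CC·CA·BA·CA·CC·CA·CC·CA·CC·CA·BA·CA
    A ↦ CA
    B ↦ CC
    C ↦ BA

A->CA, B->CC, C->BA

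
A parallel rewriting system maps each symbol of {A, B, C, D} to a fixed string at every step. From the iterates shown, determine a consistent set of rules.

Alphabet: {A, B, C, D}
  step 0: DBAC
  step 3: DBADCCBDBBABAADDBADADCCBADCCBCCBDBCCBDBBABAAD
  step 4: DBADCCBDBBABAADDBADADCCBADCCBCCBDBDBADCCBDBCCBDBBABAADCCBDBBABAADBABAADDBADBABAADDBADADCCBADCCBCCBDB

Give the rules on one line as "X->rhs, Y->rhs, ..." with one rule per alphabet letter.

  step 3 ⇒ step 4: DBADCCBDBBABAADDBADADCCBADCCBCCBDBCCBDBBABAAD ⇒ DB·AD·CCB·DB·BA·BA·AD·DB·AD·AD·CCB·AD·CCB·CCB·DB·DB·AD·CCB·DB·CCB·DB·BA·BA·AD·CCB·DB·BA·BA·AD·BA·BA·AD·DB·AD·BA·BA·AD·DB·AD·AD·CCB·AD·CCB·CCB·DB
    A ↦ CCB
    B ↦ AD
    C ↦ BA
    D ↦ DB

A->CCB, B->AD, C->BA, D->DB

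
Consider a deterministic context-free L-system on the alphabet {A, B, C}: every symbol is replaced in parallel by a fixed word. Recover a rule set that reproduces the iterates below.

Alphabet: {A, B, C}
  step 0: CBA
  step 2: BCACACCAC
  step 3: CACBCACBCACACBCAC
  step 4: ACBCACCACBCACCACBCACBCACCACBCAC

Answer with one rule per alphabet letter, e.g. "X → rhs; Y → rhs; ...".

A->BC, B->C, C->AC

  step 3 ⇒ step 4: CACBCACBCACACBCAC ⇒ AC·BC·AC·C·AC·BC·AC·C·AC·BC·AC·BC·AC·C·AC·BC·AC
    A ↦ BC
    B ↦ C
    C ↦ AC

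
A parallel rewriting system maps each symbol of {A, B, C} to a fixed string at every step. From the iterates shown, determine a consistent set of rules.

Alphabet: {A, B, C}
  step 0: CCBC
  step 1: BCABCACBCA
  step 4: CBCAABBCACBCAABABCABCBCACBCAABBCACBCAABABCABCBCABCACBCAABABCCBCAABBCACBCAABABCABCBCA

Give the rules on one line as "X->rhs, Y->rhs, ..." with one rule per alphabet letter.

  step 0 ⇒ step 1: CCBC ⇒ BCA·BCA·C·BCA
    B ↦ C
    C ↦ BCA
    A ↦ AB  (constrained at step 1)

A->AB, B->C, C->BCA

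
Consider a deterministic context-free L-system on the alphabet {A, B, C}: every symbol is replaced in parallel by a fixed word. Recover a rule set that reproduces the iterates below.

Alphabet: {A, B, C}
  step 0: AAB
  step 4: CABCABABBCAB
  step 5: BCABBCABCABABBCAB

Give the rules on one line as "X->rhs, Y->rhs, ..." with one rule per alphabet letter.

  step 4 ⇒ step 5: CABCABABBCAB ⇒ B·C·AB·B·C·AB·C·AB·AB·B·C·AB
    A ↦ C
    B ↦ AB
    C ↦ B

A->C, B->AB, C->B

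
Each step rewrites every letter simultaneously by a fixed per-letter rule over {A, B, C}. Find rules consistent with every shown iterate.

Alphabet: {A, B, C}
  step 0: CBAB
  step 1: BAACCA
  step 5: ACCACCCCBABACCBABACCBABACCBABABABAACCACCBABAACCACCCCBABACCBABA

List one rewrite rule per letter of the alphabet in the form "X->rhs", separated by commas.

A->CC, B->A, C->BA

  step 0 ⇒ step 1: CBAB ⇒ BA·A·CC·A
    A ↦ CC
    B ↦ A
    C ↦ BA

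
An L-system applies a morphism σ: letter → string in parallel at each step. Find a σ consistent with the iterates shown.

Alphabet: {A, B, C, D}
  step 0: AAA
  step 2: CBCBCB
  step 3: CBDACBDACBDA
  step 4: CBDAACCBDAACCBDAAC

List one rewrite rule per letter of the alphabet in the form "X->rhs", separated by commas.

  step 3 ⇒ step 4: CBDACBDACBDA ⇒ CB·DA·A·C·CB·DA·A·C·CB·DA·A·C
    A ↦ C
    B ↦ DA
    C ↦ CB
    D ↦ A

A->C, B->DA, C->CB, D->A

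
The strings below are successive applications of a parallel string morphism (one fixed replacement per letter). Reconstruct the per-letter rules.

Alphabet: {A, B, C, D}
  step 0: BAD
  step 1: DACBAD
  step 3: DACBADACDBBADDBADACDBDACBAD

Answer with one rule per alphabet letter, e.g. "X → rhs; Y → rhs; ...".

A->AC, B->D, C->DB, D->BAD

  step 0 ⇒ step 1: BAD ⇒ D·AC·BAD
    A ↦ AC
    B ↦ D
    D ↦ BAD
    C ↦ DB  (constrained at step 1)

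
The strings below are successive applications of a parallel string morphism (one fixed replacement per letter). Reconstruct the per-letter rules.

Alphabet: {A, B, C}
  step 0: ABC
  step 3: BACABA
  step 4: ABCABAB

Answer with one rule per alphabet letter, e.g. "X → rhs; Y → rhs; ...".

  step 3 ⇒ step 4: BACABA ⇒ A·B·CA·B·A·B
    A ↦ B
    B ↦ A
    C ↦ CA

A->B, B->A, C->CA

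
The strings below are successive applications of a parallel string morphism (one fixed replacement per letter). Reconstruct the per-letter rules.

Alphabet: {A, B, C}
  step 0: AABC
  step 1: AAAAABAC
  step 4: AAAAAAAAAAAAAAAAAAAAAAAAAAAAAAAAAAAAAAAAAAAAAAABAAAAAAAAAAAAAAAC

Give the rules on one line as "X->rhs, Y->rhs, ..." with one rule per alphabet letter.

A->AA, B->AB, C->AC

  step 0 ⇒ step 1: AABC ⇒ AA·AA·AB·AC
    A ↦ AA
    B ↦ AB
    C ↦ AC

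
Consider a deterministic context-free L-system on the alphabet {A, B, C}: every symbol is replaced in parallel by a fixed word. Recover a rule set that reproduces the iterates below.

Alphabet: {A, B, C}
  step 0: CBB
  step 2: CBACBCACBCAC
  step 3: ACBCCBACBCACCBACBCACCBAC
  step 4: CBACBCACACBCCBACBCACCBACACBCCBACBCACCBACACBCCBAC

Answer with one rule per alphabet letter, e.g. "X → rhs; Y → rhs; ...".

A->CB, B->BC, C->AC

  step 3 ⇒ step 4: ACBCCBACBCACCBACBCACCBAC ⇒ CB·AC·BC·AC·AC·BC·CB·AC·BC·AC·CB·AC·AC·BC·CB·AC·BC·AC·CB·AC·AC·BC·CB·AC
    A ↦ CB
    B ↦ BC
    C ↦ AC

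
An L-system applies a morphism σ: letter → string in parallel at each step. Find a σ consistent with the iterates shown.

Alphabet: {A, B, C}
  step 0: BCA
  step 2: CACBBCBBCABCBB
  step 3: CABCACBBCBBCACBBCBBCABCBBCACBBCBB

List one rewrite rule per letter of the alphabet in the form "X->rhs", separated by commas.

A->B, B->CBB, C->CA

  step 2 ⇒ step 3: CACBBCBBCABCBB ⇒ CA·B·CA·CBB·CBB·CA·CBB·CBB·CA·B·CBB·CA·CBB·CBB
    A ↦ B
    B ↦ CBB
    C ↦ CA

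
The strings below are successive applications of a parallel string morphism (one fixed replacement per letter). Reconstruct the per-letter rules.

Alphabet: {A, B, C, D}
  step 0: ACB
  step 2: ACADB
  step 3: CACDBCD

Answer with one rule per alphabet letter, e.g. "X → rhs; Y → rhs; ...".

A->C, B->CD, C->A, D->DB

  step 2 ⇒ step 3: ACADB ⇒ C·A·C·DB·CD
    A ↦ C
    B ↦ CD
    C ↦ A
    D ↦ DB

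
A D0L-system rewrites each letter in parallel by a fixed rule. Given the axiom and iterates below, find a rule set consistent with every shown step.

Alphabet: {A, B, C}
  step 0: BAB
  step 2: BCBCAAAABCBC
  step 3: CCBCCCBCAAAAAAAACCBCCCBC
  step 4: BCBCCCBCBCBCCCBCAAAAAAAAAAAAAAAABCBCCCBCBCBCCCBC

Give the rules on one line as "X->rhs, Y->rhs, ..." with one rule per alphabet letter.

  step 3 ⇒ step 4: CCBCCCBCAAAAAAAACCBCCCBC ⇒ BC·BC·CC·BC·BC·BC·CC·BC·AA·AA·AA·AA·AA·AA·AA·AA·BC·BC·CC·BC·BC·BC·CC·BC
    A ↦ AA
    B ↦ CC
    C ↦ BC

A->AA, B->CC, C->BC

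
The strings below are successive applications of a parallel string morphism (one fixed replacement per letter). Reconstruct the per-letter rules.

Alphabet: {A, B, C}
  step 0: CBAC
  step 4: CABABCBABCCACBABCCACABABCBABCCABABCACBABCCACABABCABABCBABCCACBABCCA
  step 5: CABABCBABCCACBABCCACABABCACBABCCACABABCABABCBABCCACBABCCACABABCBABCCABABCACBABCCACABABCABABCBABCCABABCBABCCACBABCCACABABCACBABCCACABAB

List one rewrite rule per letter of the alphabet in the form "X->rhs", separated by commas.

A->BAB, B->C, C->CA

  step 4 ⇒ step 5: CABABCBABCCACBABCCACABABCBABCCABABCACBABCCACABABCABABCBABCCACBABCCA ⇒ CA·BAB·C·BAB·C·CA·C·BAB·C·CA·CA·BAB·CA·C·BAB·C·CA·CA·BAB·CA·BAB·C·BAB·C·CA·C·BAB·C·CA·CA·BAB·C·BAB·C·CA·BAB·CA·C·BAB·C·CA·CA·BAB·CA·BAB·C·BAB·C·CA·BAB·C·BAB·C·CA·C·BAB·C·CA·CA·BAB·CA·C·BAB·C·CA·CA·BAB
    A ↦ BAB
    B ↦ C
    C ↦ CA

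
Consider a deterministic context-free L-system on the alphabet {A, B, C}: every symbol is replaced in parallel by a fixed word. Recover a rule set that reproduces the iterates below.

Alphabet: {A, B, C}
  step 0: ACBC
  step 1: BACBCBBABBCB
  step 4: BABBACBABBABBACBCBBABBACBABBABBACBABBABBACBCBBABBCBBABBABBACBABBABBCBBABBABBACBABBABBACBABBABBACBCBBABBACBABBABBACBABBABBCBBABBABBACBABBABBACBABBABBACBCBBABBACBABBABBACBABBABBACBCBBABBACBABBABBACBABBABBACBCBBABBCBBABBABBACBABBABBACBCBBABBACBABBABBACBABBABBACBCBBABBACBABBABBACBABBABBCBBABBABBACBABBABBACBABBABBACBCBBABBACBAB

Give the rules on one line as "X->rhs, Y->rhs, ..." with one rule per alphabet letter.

  step 0 ⇒ step 1: ACBC ⇒ BAC·BCB·BAB·BCB
    A ↦ BAC
    B ↦ BAB
    C ↦ BCB

A->BAC, B->BAB, C->BCB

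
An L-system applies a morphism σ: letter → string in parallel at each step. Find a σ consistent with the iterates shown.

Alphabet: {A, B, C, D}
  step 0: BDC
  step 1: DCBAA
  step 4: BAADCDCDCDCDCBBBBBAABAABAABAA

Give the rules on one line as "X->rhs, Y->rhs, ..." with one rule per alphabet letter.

  step 0 ⇒ step 1: BDC ⇒ DC·B·AA
    B ↦ DC
    C ↦ AA
    D ↦ B
    A ↦ BB  (constrained at step 1)

A->BB, B->DC, C->AA, D->B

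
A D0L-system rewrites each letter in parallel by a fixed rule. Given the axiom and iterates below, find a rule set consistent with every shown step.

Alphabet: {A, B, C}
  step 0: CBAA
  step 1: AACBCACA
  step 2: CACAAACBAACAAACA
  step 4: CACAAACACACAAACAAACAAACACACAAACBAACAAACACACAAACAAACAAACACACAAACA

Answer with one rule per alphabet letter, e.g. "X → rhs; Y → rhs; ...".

  step 1 ⇒ step 2: AACBCACA ⇒ CA·CA·AA·CB·AA·CA·AA·CA
    A ↦ CA
    B ↦ CB
    C ↦ AA

A->CA, B->CB, C->AA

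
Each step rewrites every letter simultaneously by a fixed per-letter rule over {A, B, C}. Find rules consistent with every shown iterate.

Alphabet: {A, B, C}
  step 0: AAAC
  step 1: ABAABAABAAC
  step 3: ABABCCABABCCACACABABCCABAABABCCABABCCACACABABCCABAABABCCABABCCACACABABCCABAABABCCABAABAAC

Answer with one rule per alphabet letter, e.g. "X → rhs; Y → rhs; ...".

A->ABA, B->BCC, C->AC

  step 0 ⇒ step 1: AAAC ⇒ ABA·ABA·ABA·AC
    A ↦ ABA
    C ↦ AC
    B ↦ BCC  (constrained at step 1)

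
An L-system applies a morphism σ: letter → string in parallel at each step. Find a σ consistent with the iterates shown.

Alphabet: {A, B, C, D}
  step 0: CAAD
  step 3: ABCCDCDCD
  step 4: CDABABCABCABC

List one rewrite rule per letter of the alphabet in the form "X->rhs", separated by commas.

A->C, B->D, C->AB, D->C

  step 3 ⇒ step 4: ABCCDCDCD ⇒ C·D·AB·AB·C·AB·C·AB·C
    A ↦ C
    B ↦ D
    C ↦ AB
    D ↦ C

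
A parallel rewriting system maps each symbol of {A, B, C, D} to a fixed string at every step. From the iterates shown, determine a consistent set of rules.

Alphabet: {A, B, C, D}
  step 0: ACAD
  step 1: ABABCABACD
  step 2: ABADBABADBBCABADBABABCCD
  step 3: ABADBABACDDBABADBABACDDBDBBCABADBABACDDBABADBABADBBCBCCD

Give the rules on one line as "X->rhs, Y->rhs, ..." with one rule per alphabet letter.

  step 2 ⇒ step 3: ABADBABADBBCABADBABABCCD ⇒ ABA·DB·ABA·CD·DB·ABA·DB·ABA·CD·DB·DB·BC·ABA·DB·ABA·CD·DB·ABA·DB·ABA·DB·BC·BC·CD
    A ↦ ABA
    B ↦ DB
    C ↦ BC
    D ↦ CD

A->ABA, B->DB, C->BC, D->CD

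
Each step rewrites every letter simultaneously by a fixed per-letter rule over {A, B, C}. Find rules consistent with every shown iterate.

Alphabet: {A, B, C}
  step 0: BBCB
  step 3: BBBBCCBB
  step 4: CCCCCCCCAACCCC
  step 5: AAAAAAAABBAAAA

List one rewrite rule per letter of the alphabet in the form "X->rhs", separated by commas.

A->B, B->CC, C->A

  step 4 ⇒ step 5: CCCCCCCCAACCCC ⇒ A·A·A·A·A·A·A·A·B·B·A·A·A·A
    A ↦ B
    C ↦ A
  step 3 ⇒ step 4: BBBBCCBB ⇒ CC·CC·CC·CC·A·A·CC·CC
    B ↦ CC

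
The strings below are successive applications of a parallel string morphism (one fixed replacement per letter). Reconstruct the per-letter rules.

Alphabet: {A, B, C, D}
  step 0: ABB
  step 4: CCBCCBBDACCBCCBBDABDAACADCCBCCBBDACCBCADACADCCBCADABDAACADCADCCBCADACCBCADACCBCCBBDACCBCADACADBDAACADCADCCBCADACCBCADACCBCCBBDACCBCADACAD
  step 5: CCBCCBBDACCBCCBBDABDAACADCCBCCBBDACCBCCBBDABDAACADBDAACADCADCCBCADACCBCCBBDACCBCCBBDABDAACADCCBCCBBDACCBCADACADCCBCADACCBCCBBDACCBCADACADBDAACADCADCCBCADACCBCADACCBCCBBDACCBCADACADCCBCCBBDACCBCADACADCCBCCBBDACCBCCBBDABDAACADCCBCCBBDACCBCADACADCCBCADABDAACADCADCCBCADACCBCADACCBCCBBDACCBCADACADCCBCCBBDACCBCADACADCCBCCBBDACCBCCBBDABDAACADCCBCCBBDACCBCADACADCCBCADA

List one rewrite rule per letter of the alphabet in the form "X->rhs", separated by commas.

A->CAD, B->BDA, C->CCB, D->A

  step 4 ⇒ step 5: CCBCCBBDACCBCCBBDABDAACADCCBCCBBDACCBCADACADCCBCADABDAACADCADCCBCADACCBCADACCBCCBBDACCBCADACADBDAACADCADCCBCADACCBCADACCBCCBBDACCBCADACAD ⇒ CCB·CCB·BDA·CCB·CCB·BDA·BDA·A·CAD·CCB·CCB·BDA·CCB·CCB·BDA·BDA·A·CAD·BDA·A·CAD·CAD·CCB·CAD·A·CCB·CCB·BDA·CCB·CCB·BDA·BDA·A·CAD·CCB·CCB·BDA·CCB·CAD·A·CAD·CCB·CAD·A·CCB·CCB·BDA·CCB·CAD·A·CAD·BDA·A·CAD·CAD·CCB·CAD·A·CCB·CAD·A·CCB·CCB·BDA·CCB·CAD·A·CAD·CCB·CCB·BDA·CCB·CAD·A·CAD·CCB·CCB·BDA·CCB·CCB·BDA·BDA·A·CAD·CCB·CCB·BDA·CCB·CAD·A·CAD·CCB·CAD·A·BDA·A·CAD·CAD·CCB·CAD·A·CCB·CAD·A·CCB·CCB·BDA·CCB·CAD·A·CAD·CCB·CCB·BDA·CCB·CAD·A·CAD·CCB·CCB·BDA·CCB·CCB·BDA·BDA·A·CAD·CCB·CCB·BDA·CCB·CAD·A·CAD·CCB·CAD·A
    A ↦ CAD
    B ↦ BDA
    C ↦ CCB
    D ↦ A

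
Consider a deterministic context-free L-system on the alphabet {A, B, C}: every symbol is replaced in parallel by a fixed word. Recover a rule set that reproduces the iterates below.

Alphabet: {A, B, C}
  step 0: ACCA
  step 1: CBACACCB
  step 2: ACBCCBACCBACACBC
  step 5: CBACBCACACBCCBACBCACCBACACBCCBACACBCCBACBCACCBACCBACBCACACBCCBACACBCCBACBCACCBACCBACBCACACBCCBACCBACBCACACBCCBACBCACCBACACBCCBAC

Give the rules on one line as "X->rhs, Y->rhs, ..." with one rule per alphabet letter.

  step 1 ⇒ step 2: CBACACCB ⇒ AC·BC·CB·AC·CB·AC·AC·BC
    A ↦ CB
    B ↦ BC
    C ↦ AC

A->CB, B->BC, C->AC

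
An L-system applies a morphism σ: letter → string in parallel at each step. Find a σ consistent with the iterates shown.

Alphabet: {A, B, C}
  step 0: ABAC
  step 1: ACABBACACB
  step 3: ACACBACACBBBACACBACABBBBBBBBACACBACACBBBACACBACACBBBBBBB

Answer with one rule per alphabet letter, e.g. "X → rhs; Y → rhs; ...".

A->ACA, B->BB, C->CB

  step 0 ⇒ step 1: ABAC ⇒ ACA·BB·ACA·CB
    A ↦ ACA
    B ↦ BB
    C ↦ CB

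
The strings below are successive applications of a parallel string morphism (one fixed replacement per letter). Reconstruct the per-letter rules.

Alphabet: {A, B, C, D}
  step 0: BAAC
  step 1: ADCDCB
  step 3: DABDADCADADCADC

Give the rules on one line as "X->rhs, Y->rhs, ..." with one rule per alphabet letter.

A->DC, B->A, C->B, D->DA

  step 0 ⇒ step 1: BAAC ⇒ A·DC·DC·B
    A ↦ DC
    B ↦ A
    C ↦ B
    D ↦ DA  (constrained at step 1)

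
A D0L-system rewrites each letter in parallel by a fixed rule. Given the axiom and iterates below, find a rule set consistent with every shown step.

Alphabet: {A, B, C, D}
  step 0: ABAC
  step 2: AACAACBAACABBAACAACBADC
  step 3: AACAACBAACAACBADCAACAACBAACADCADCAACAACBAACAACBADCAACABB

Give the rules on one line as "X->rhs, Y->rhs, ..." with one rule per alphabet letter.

  step 2 ⇒ step 3: AACAACBAACABBAACAACBADC ⇒ AAC·AAC·B·AAC·AAC·B·ADC·AAC·AAC·B·AAC·ADC·ADC·AAC·AAC·B·AAC·AAC·B·ADC·AAC·AB·B
    A ↦ AAC
    B ↦ ADC
    C ↦ B
    D ↦ AB

A->AAC, B->ADC, C->B, D->AB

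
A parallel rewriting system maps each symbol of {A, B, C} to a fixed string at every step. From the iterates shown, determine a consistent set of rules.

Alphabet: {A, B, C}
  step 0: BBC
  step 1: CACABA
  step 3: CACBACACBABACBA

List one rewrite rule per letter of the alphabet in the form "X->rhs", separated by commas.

A->C, B->CA, C->BA

  step 0 ⇒ step 1: BBC ⇒ CA·CA·BA
    B ↦ CA
    C ↦ BA
    A ↦ C  (constrained at step 1)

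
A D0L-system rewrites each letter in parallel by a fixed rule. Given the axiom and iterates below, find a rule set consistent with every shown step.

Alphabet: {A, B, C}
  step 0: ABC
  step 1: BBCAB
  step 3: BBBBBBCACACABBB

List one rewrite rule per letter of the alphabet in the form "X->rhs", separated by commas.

  step 0 ⇒ step 1: ABC ⇒ BB·CA·B
    A ↦ BB
    B ↦ CA
    C ↦ B

A->BB, B->CA, C->B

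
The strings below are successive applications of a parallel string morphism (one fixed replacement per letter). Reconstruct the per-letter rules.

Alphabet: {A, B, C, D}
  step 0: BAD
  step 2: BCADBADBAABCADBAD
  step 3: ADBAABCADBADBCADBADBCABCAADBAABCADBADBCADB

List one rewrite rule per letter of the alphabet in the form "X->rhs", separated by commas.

  step 2 ⇒ step 3: BCADBADBAABCADBAD ⇒ AD·BAA·BCA·DB·AD·BCA·DB·AD·BCA·BCA·AD·BAA·BCA·DB·AD·BCA·DB
    A ↦ BCA
    B ↦ AD
    C ↦ BAA
    D ↦ DB

A->BCA, B->AD, C->BAA, D->DB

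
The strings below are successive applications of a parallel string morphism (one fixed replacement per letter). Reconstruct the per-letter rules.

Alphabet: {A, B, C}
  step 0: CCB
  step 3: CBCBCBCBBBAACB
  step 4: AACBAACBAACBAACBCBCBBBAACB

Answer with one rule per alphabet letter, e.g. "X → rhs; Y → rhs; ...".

  step 3 ⇒ step 4: CBCBCBCBBBAACB ⇒ AA·CB·AA·CB·AA·CB·AA·CB·CB·CB·B·B·AA·CB
    A ↦ B
    B ↦ CB
    C ↦ AA

A->B, B->CB, C->AA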